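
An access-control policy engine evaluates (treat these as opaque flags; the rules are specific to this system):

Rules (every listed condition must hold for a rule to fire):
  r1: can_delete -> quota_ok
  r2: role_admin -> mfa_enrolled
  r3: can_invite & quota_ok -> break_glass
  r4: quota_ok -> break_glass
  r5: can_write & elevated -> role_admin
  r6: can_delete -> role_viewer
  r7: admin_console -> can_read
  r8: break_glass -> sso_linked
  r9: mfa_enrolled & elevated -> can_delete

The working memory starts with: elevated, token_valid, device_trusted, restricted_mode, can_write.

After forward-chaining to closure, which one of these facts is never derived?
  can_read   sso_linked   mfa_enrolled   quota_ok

can_read

Round 1 — r5, derive role_admin.
Round 2 — r2, derive mfa_enrolled.
Round 3 — r9, derive can_delete.
Round 4 — r1, r6, derive quota_ok, role_viewer.
Round 5 — r4, derive break_glass.
Round 6 — r8, derive sso_linked.
Derived: sso_linked (round 6), quota_ok (round 4), mfa_enrolled (round 2). can_read never appears in any round.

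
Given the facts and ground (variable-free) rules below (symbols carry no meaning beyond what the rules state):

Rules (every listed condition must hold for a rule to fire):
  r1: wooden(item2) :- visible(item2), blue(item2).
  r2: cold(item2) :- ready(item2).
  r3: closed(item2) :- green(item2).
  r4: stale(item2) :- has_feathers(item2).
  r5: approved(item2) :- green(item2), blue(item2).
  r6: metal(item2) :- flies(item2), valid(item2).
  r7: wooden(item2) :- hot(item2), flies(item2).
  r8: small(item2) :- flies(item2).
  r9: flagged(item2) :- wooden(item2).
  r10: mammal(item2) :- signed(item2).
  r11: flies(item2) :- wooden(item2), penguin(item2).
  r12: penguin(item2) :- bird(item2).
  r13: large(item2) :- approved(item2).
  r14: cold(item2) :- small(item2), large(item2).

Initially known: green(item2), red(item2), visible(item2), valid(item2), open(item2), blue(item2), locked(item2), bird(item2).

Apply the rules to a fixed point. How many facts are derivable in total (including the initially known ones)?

18

Round 1 — r1, r3, r5, r12, derive wooden(item2), closed(item2), approved(item2), penguin(item2).
Round 2 — r9, r11, r13, derive flagged(item2), flies(item2), large(item2).
Round 3 — r6, r8, derive metal(item2), small(item2).
Round 4 — r14, derive cold(item2).
Closure: {approved(item2), bird(item2), blue(item2), closed(item2), cold(item2), flagged(item2), flies(item2), green(item2), large(item2), locked(item2), metal(item2), open(item2), penguin(item2), red(item2), small(item2), valid(item2), visible(item2), wooden(item2)} — 18 facts.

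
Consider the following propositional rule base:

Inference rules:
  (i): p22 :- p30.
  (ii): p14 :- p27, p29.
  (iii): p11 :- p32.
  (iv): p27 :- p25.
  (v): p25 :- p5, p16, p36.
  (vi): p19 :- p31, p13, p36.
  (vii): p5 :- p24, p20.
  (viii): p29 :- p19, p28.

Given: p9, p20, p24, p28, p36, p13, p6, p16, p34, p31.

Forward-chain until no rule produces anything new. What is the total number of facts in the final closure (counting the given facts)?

16

Round 1: (vi) [p19 :- p31, p13, p36.]; (vii) [p5 :- p24, p20.]. Adds p19, p5.
Round 2: (v) [p25 :- p5, p16, p36.]; (viii) [p29 :- p19, p28.]. Adds p25, p29.
Round 3: (iv) [p27 :- p25.]. Adds p27.
Round 4: (ii) [p14 :- p27, p29.]. Adds p14.
Closure: {p13, p14, p16, p19, p20, p24, p25, p27, p28, p29, p31, p34, p36, p5, p6, p9} — 16 facts.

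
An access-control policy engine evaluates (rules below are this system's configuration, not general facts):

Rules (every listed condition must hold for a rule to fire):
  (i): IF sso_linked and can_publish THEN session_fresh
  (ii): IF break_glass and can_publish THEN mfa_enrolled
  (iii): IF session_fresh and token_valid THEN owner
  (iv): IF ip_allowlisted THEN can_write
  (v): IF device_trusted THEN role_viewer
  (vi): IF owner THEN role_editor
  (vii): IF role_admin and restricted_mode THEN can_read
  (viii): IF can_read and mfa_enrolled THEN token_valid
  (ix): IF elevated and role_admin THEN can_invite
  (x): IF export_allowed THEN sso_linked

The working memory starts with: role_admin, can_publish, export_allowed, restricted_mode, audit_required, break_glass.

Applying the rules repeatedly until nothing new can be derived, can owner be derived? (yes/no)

Round 1: (ii) [IF break_glass and can_publish THEN mfa_enrolled]; (vii) [IF role_admin and restricted_mode THEN can_read]; (x) [IF export_allowed THEN sso_linked]. New: mfa_enrolled, can_read, sso_linked.
Round 2: (i) [IF sso_linked and can_publish THEN session_fresh]; (viii) [IF can_read and mfa_enrolled THEN token_valid]. New: session_fresh, token_valid.
Round 3: (iii) [IF session_fresh and token_valid THEN owner]. New: owner.
Round 4: (vi) [IF owner THEN role_editor]. New: role_editor.
owner appears in round 3, so it is derivable.

yes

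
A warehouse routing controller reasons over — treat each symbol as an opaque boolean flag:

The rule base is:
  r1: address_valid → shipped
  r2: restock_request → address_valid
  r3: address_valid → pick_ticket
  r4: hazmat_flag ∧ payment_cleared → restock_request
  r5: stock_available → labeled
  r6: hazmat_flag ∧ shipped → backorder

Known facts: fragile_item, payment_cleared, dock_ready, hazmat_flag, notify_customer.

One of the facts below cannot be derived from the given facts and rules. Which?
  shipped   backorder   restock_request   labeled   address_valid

Round 1 — r4, derive restock_request.
Round 2 — r2, derive address_valid.
Round 3 — r1, r3, derive shipped, pick_ticket.
Round 4 — r6, derive backorder.
Derived: backorder (round 4), address_valid (round 2), shipped (round 3), restock_request (round 1). labeled never appears in any round.

labeled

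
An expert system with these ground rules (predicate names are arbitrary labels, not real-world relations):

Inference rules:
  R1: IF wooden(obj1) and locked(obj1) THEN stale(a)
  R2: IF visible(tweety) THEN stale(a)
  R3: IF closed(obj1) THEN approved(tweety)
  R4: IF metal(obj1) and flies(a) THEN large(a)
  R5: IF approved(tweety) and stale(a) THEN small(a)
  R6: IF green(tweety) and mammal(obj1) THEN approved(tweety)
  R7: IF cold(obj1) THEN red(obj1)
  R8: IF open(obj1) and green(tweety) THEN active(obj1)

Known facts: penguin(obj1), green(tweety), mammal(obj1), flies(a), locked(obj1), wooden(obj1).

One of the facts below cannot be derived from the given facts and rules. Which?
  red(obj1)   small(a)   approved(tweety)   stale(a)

Round 1: R1 [IF wooden(obj1) and locked(obj1) THEN stale(a)]; R6 [IF green(tweety) and mammal(obj1) THEN approved(tweety)]. Adds stale(a), approved(tweety).
Round 2: R5 [IF approved(tweety) and stale(a) THEN small(a)]. Adds small(a).
Derived: approved(tweety) (round 1), stale(a) (round 1), small(a) (round 2). red(obj1) never appears in any round.

red(obj1)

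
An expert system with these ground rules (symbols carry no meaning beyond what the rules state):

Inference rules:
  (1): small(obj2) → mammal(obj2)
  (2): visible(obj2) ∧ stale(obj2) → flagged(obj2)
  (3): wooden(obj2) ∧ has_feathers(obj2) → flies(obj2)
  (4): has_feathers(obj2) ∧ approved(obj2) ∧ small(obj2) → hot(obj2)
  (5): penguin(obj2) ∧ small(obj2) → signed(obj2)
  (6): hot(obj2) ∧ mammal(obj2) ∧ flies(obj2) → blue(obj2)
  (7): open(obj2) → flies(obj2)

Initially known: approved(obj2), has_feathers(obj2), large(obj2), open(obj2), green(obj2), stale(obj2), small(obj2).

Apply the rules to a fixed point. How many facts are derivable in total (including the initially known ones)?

11

Round 1: (1) [small(obj2) → mammal(obj2)]; (4) [has_feathers(obj2) ∧ approved(obj2) ∧ small(obj2) → hot(obj2)]; (7) [open(obj2) → flies(obj2)]. Adds mammal(obj2), hot(obj2), flies(obj2).
Round 2: (6) [hot(obj2) ∧ mammal(obj2) ∧ flies(obj2) → blue(obj2)]. Adds blue(obj2).
Closure: {approved(obj2), blue(obj2), flies(obj2), green(obj2), has_feathers(obj2), hot(obj2), large(obj2), mammal(obj2), open(obj2), small(obj2), stale(obj2)} — 11 facts.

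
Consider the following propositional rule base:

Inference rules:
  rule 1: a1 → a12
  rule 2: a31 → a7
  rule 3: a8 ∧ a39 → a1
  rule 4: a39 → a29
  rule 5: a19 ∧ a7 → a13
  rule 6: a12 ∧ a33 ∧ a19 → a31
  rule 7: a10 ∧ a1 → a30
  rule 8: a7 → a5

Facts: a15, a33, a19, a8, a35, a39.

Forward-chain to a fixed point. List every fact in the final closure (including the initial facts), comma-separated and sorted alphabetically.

Round 1: rule 3 [a8 ∧ a39 → a1]; rule 4 [a39 → a29]. Adds a1, a29.
Round 2: rule 1 [a1 → a12]. Adds a12.
Round 3: rule 6 [a12 ∧ a33 ∧ a19 → a31]. Adds a31.
Round 4: rule 2 [a31 → a7]. Adds a7.
Round 5: rule 5 [a19 ∧ a7 → a13]; rule 8 [a7 → a5]. Adds a13, a5.

a1, a12, a13, a15, a19, a29, a31, a33, a35, a39, a5, a7, a8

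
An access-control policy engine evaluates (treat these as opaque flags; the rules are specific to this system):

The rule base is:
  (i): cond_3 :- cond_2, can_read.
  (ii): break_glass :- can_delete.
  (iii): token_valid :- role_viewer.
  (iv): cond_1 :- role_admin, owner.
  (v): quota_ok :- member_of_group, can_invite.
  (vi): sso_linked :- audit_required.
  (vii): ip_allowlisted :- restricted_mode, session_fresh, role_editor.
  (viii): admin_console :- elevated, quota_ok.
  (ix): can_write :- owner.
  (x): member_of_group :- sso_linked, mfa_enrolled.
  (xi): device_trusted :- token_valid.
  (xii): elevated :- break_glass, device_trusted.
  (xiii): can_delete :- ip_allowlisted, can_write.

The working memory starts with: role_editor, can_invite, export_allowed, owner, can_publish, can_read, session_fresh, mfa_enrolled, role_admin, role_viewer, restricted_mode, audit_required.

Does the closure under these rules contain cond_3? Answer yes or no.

Round 1 fires (iii), (iv), (vi), (vii), (ix), giving token_valid, cond_1, sso_linked, ip_allowlisted, can_write.
Round 2 fires (x), (xi), (xiii), giving member_of_group, device_trusted, can_delete.
Round 3 fires (ii), (v), giving break_glass, quota_ok.
Round 4 fires (xii), giving elevated.
Round 5 fires (viii), giving admin_console.
Fixed point reached. cond_3 is concluded only by (i); (i) needs cond_2 (never derived).

no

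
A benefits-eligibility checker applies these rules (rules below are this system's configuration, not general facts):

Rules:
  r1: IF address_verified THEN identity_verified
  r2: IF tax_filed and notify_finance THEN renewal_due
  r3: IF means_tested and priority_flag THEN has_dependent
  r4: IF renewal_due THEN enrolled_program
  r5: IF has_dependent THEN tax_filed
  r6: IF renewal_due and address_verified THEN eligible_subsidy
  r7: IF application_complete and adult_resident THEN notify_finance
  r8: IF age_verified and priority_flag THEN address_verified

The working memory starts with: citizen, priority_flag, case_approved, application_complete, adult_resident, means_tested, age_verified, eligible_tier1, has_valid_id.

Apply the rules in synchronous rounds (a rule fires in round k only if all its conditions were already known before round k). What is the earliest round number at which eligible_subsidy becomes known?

Round 1 fires r3, r7, r8, giving has_dependent, notify_finance, address_verified.
Round 2 fires r1, r5, giving identity_verified, tax_filed.
Round 3 fires r2, giving renewal_due.
Round 4 fires r4, r6, giving enrolled_program, eligible_subsidy.
eligible_subsidy first appears in round 4.

4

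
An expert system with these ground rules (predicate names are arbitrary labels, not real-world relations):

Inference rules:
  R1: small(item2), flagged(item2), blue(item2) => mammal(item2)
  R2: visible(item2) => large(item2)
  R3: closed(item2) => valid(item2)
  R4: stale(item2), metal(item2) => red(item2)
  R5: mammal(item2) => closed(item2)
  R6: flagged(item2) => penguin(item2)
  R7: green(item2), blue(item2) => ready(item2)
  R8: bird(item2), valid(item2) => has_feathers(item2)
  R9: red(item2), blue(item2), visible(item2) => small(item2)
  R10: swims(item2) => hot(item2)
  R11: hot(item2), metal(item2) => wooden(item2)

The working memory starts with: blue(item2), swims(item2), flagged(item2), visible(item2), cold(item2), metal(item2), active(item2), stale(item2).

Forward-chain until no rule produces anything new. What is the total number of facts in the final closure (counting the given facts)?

17

Round 1 — R2, R4, R6, R10, derive large(item2), red(item2), penguin(item2), hot(item2).
Round 2 — R9, R11, derive small(item2), wooden(item2).
Round 3 — R1, derive mammal(item2).
Round 4 — R5, derive closed(item2).
Round 5 — R3, derive valid(item2).
Closure: {active(item2), blue(item2), closed(item2), cold(item2), flagged(item2), hot(item2), large(item2), mammal(item2), metal(item2), penguin(item2), red(item2), small(item2), stale(item2), swims(item2), valid(item2), visible(item2), wooden(item2)} — 17 facts.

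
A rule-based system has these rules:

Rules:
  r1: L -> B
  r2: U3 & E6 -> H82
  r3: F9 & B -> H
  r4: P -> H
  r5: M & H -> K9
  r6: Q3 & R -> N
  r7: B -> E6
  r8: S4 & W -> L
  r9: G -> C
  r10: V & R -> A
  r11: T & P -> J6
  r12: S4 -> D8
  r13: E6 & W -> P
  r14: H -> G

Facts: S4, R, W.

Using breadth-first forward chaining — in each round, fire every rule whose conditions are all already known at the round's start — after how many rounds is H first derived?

5

Round 1: r8 [S4 & W -> L]; r12 [S4 -> D8]. New: L, D8.
Round 2: r1 [L -> B]. New: B.
Round 3: r7 [B -> E6]. New: E6.
Round 4: r13 [E6 & W -> P]. New: P.
Round 5: r4 [P -> H]. New: H.
H first appears in round 5.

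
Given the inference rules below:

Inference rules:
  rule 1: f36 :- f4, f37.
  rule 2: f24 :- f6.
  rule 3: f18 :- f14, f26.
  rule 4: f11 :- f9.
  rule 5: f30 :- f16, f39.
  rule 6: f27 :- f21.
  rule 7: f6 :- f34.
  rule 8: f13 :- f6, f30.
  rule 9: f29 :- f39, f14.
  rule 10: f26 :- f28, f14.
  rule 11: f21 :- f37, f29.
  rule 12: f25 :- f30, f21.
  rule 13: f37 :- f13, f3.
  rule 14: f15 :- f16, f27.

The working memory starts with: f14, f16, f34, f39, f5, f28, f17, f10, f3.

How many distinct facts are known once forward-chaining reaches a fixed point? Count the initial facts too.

21

Round 1: rule 5 [f30 :- f16, f39.]; rule 7 [f6 :- f34.]; rule 9 [f29 :- f39, f14.]; rule 10 [f26 :- f28, f14.]. New: f30, f6, f29, f26.
Round 2: rule 2 [f24 :- f6.]; rule 3 [f18 :- f14, f26.]; rule 8 [f13 :- f6, f30.]. New: f24, f18, f13.
Round 3: rule 13 [f37 :- f13, f3.]. New: f37.
Round 4: rule 11 [f21 :- f37, f29.]. New: f21.
Round 5: rule 6 [f27 :- f21.]; rule 12 [f25 :- f30, f21.]. New: f27, f25.
Round 6: rule 14 [f15 :- f16, f27.]. New: f15.
Closure: {f10, f13, f14, f15, f16, f17, f18, f21, f24, f25, f26, f27, f28, f29, f3, f30, f34, f37, f39, f5, f6} — 21 facts.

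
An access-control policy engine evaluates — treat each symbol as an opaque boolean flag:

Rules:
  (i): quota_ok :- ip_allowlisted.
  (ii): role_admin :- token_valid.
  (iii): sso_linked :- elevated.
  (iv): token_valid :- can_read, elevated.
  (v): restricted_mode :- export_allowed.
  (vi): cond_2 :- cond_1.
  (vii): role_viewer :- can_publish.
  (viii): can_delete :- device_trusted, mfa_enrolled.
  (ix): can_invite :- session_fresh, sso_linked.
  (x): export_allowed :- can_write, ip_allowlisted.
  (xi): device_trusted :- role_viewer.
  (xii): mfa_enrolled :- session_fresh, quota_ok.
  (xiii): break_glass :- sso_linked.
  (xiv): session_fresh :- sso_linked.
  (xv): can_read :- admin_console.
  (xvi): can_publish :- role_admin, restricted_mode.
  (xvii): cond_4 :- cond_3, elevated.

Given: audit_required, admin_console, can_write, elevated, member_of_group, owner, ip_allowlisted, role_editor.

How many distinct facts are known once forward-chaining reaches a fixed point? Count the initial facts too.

[1] (i) [quota_ok :- ip_allowlisted.]; (iii) [sso_linked :- elevated.]; (x) [export_allowed :- can_write, ip_allowlisted.]; (xv) [can_read :- admin_console.]. ⇒ new: quota_ok, sso_linked, export_allowed, can_read.
[2] (iv) [token_valid :- can_read, elevated.]; (v) [restricted_mode :- export_allowed.]; (xiii) [break_glass :- sso_linked.]; (xiv) [session_fresh :- sso_linked.]. ⇒ new: token_valid, restricted_mode, break_glass, session_fresh.
[3] (ii) [role_admin :- token_valid.]; (ix) [can_invite :- session_fresh, sso_linked.]; (xii) [mfa_enrolled :- session_fresh, quota_ok.]. ⇒ new: role_admin, can_invite, mfa_enrolled.
[4] (xvi) [can_publish :- role_admin, restricted_mode.]. ⇒ new: can_publish.
[5] (vii) [role_viewer :- can_publish.]. ⇒ new: role_viewer.
[6] (xi) [device_trusted :- role_viewer.]. ⇒ new: device_trusted.
[7] (viii) [can_delete :- device_trusted, mfa_enrolled.]. ⇒ new: can_delete.
Closure: {admin_console, audit_required, break_glass, can_delete, can_invite, can_publish, can_read, can_write, device_trusted, elevated, export_allowed, ip_allowlisted, member_of_group, mfa_enrolled, owner, quota_ok, restricted_mode, role_admin, role_editor, role_viewer, session_fresh, sso_linked, token_valid} — 23 facts.

23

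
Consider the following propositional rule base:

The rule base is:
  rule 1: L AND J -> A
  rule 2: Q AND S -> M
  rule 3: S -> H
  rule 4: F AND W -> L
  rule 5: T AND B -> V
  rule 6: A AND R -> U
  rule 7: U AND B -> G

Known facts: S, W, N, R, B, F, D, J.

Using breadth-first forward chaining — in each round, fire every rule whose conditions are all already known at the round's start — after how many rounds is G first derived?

4

Round 1 — rule 3, rule 4, derive H, L.
Round 2 — rule 1, derive A.
Round 3 — rule 6, derive U.
Round 4 — rule 7, derive G.
G first appears in round 4.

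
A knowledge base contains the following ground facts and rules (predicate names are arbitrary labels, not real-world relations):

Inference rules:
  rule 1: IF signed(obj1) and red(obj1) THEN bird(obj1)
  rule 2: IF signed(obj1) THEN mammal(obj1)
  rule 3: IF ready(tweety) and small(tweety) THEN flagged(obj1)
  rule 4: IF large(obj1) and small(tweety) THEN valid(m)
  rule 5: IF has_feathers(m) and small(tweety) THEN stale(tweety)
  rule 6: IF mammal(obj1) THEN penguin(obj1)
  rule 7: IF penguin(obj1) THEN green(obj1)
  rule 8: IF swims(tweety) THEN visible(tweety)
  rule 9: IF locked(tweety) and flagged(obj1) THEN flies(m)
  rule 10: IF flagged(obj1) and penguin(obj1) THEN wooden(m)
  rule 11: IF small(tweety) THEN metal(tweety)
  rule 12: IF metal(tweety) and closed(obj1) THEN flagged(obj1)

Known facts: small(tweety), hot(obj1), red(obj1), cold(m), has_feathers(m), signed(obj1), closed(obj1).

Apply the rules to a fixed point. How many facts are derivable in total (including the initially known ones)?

15

[1] rule 1 [IF signed(obj1) and red(obj1) THEN bird(obj1)]; rule 2 [IF signed(obj1) THEN mammal(obj1)]; rule 5 [IF has_feathers(m) and small(tweety) THEN stale(tweety)]; rule 11 [IF small(tweety) THEN metal(tweety)]. ⇒ new: bird(obj1), mammal(obj1), stale(tweety), metal(tweety).
[2] rule 6 [IF mammal(obj1) THEN penguin(obj1)]; rule 12 [IF metal(tweety) and closed(obj1) THEN flagged(obj1)]. ⇒ new: penguin(obj1), flagged(obj1).
[3] rule 7 [IF penguin(obj1) THEN green(obj1)]; rule 10 [IF flagged(obj1) and penguin(obj1) THEN wooden(m)]. ⇒ new: green(obj1), wooden(m).
Closure: {bird(obj1), closed(obj1), cold(m), flagged(obj1), green(obj1), has_feathers(m), hot(obj1), mammal(obj1), metal(tweety), penguin(obj1), red(obj1), signed(obj1), small(tweety), stale(tweety), wooden(m)} — 15 facts.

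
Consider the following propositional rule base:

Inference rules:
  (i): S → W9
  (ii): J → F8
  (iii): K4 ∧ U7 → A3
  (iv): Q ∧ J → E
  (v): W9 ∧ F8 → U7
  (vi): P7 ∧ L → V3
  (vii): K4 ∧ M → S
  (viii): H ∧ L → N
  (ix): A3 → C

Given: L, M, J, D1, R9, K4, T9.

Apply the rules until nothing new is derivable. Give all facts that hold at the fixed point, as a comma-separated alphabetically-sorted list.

Round 1: (ii) [J → F8]; (vii) [K4 ∧ M → S]. Adds F8, S.
Round 2: (i) [S → W9]. Adds W9.
Round 3: (v) [W9 ∧ F8 → U7]. Adds U7.
Round 4: (iii) [K4 ∧ U7 → A3]. Adds A3.
Round 5: (ix) [A3 → C]. Adds C.

A3, C, D1, F8, J, K4, L, M, R9, S, T9, U7, W9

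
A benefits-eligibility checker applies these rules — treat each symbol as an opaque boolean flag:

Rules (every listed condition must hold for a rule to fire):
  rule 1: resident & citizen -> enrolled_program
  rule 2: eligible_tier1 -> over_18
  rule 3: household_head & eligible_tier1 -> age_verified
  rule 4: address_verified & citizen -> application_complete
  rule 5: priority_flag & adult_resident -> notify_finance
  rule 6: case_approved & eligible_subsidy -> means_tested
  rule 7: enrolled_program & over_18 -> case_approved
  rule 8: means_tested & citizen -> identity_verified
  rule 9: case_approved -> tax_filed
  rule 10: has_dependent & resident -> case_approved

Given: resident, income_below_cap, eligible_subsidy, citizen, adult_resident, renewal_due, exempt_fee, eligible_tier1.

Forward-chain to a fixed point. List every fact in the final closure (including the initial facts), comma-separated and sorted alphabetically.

Round 1 — rule 1, rule 2, derive enrolled_program, over_18.
Round 2 — rule 7, derive case_approved.
Round 3 — rule 6, rule 9, derive means_tested, tax_filed.
Round 4 — rule 8, derive identity_verified.

adult_resident, case_approved, citizen, eligible_subsidy, eligible_tier1, enrolled_program, exempt_fee, identity_verified, income_below_cap, means_tested, over_18, renewal_due, resident, tax_filed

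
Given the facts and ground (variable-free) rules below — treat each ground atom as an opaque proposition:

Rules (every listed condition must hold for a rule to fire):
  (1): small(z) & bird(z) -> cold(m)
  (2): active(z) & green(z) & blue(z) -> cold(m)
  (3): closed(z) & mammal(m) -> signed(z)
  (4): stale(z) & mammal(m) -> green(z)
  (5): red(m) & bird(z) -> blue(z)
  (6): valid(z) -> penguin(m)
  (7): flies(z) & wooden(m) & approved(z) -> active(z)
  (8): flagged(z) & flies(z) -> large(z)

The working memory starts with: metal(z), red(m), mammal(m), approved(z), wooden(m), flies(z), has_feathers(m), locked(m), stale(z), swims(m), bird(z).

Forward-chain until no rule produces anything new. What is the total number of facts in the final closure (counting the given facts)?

15

Round 1: (4) [stale(z) & mammal(m) -> green(z)]; (5) [red(m) & bird(z) -> blue(z)]; (7) [flies(z) & wooden(m) & approved(z) -> active(z)]. New: green(z), blue(z), active(z).
Round 2: (2) [active(z) & green(z) & blue(z) -> cold(m)]. New: cold(m).
Closure: {active(z), approved(z), bird(z), blue(z), cold(m), flies(z), green(z), has_feathers(m), locked(m), mammal(m), metal(z), red(m), stale(z), swims(m), wooden(m)} — 15 facts.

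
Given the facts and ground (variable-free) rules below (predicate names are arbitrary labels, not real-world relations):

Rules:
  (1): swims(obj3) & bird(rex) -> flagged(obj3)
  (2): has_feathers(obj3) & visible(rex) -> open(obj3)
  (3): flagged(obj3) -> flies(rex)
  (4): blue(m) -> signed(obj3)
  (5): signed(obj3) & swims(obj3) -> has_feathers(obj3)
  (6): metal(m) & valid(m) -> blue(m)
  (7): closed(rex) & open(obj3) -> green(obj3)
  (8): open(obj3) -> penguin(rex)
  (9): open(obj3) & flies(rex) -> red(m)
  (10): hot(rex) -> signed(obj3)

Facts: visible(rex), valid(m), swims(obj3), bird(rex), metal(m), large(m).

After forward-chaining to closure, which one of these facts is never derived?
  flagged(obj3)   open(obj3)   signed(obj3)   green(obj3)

Round 1: (1) [swims(obj3) & bird(rex) -> flagged(obj3)]; (6) [metal(m) & valid(m) -> blue(m)]. New: flagged(obj3), blue(m).
Round 2: (3) [flagged(obj3) -> flies(rex)]; (4) [blue(m) -> signed(obj3)]. New: flies(rex), signed(obj3).
Round 3: (5) [signed(obj3) & swims(obj3) -> has_feathers(obj3)]. New: has_feathers(obj3).
Round 4: (2) [has_feathers(obj3) & visible(rex) -> open(obj3)]. New: open(obj3).
Round 5: (8) [open(obj3) -> penguin(rex)]; (9) [open(obj3) & flies(rex) -> red(m)]. New: penguin(rex), red(m).
Derived: flagged(obj3) (round 1), signed(obj3) (round 2), open(obj3) (round 4). green(obj3) never appears in any round.

green(obj3)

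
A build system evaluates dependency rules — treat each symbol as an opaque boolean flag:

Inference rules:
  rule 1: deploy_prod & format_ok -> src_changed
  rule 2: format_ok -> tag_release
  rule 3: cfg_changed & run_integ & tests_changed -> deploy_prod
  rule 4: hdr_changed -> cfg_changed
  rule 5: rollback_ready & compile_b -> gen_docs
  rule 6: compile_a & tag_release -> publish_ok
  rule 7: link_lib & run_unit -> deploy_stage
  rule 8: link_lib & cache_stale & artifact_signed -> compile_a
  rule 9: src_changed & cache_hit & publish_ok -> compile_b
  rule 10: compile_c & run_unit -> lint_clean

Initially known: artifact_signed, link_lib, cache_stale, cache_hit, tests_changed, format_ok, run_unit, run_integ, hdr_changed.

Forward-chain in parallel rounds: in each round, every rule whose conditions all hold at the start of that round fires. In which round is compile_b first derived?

Round 1: rule 2 [format_ok -> tag_release]; rule 4 [hdr_changed -> cfg_changed]; rule 7 [link_lib & run_unit -> deploy_stage]; rule 8 [link_lib & cache_stale & artifact_signed -> compile_a]. Adds tag_release, cfg_changed, deploy_stage, compile_a.
Round 2: rule 3 [cfg_changed & run_integ & tests_changed -> deploy_prod]; rule 6 [compile_a & tag_release -> publish_ok]. Adds deploy_prod, publish_ok.
Round 3: rule 1 [deploy_prod & format_ok -> src_changed]. Adds src_changed.
Round 4: rule 9 [src_changed & cache_hit & publish_ok -> compile_b]. Adds compile_b.
compile_b first appears in round 4.

4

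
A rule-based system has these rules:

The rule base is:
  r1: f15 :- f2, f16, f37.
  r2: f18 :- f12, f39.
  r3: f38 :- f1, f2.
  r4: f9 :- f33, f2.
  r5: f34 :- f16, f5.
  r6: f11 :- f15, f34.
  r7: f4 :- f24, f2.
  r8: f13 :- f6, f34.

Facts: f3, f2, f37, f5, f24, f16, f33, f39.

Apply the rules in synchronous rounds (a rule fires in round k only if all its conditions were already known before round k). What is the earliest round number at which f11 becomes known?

2

Round 1: r1 [f15 :- f2, f16, f37.]; r4 [f9 :- f33, f2.]; r5 [f34 :- f16, f5.]; r7 [f4 :- f24, f2.]. Adds f15, f9, f34, f4.
Round 2: r6 [f11 :- f15, f34.]. Adds f11.
f11 first appears in round 2.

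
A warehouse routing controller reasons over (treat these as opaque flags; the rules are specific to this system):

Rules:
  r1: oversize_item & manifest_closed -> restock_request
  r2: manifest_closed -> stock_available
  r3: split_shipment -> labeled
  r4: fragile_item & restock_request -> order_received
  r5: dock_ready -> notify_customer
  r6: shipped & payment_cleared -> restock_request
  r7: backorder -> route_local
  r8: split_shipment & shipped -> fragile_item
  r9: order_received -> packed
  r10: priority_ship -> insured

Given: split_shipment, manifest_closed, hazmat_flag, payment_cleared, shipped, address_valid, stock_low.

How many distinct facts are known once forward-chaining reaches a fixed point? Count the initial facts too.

Round 1: r2 [manifest_closed -> stock_available]; r3 [split_shipment -> labeled]; r6 [shipped & payment_cleared -> restock_request]; r8 [split_shipment & shipped -> fragile_item]. Adds stock_available, labeled, restock_request, fragile_item.
Round 2: r4 [fragile_item & restock_request -> order_received]. Adds order_received.
Round 3: r9 [order_received -> packed]. Adds packed.
Closure: {address_valid, fragile_item, hazmat_flag, labeled, manifest_closed, order_received, packed, payment_cleared, restock_request, shipped, split_shipment, stock_available, stock_low} — 13 facts.

13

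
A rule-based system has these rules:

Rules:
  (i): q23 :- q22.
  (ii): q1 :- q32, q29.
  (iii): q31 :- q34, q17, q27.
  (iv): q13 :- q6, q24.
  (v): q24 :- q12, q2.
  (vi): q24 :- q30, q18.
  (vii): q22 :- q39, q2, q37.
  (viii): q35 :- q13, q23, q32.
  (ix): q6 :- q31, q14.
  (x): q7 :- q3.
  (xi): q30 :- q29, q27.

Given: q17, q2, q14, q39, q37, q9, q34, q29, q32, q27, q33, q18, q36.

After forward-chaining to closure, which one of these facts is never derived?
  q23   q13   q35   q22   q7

q7

Round 1 — (ii), (iii), (vii), (xi), derive q1, q31, q22, q30.
Round 2 — (i), (vi), (ix), derive q23, q24, q6.
Round 3 — (iv), derive q13.
Round 4 — (viii), derive q35.
Derived: q23 (round 2), q22 (round 1), q13 (round 3), q35 (round 4). q7 never appears in any round.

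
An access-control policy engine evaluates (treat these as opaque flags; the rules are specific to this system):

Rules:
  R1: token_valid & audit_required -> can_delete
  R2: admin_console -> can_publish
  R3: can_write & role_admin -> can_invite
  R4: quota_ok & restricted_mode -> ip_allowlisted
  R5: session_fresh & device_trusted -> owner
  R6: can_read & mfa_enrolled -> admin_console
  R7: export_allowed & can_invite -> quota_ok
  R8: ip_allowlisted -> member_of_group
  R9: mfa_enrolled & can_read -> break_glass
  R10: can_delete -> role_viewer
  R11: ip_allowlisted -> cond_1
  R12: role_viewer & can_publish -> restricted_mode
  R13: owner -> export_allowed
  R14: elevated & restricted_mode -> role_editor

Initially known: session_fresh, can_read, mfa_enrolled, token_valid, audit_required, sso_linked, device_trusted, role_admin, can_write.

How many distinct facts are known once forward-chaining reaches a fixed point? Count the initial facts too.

22

Round 1 — R1, R3, R5, R6, R9, derive can_delete, can_invite, owner, admin_console, break_glass.
Round 2 — R2, R10, R13, derive can_publish, role_viewer, export_allowed.
Round 3 — R7, R12, derive quota_ok, restricted_mode.
Round 4 — R4, derive ip_allowlisted.
Round 5 — R8, R11, derive member_of_group, cond_1.
Closure: {admin_console, audit_required, break_glass, can_delete, can_invite, can_publish, can_read, can_write, cond_1, device_trusted, export_allowed, ip_allowlisted, member_of_group, mfa_enrolled, owner, quota_ok, restricted_mode, role_admin, role_viewer, session_fresh, sso_linked, token_valid} — 22 facts.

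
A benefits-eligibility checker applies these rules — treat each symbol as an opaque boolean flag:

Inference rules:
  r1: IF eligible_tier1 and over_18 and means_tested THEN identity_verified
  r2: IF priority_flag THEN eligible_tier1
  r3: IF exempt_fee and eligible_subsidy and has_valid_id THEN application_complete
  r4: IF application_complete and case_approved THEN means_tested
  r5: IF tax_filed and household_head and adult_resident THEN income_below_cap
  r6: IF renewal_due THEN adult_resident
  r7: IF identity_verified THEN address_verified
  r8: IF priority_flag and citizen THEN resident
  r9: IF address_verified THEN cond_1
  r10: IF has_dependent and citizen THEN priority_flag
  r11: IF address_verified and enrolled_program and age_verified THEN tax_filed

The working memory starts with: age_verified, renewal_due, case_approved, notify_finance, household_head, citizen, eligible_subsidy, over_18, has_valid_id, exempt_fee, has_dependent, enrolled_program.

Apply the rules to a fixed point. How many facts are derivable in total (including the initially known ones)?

Round 1: r3 [IF exempt_fee and eligible_subsidy and has_valid_id THEN application_complete]; r6 [IF renewal_due THEN adult_resident]; r10 [IF has_dependent and citizen THEN priority_flag]. Adds application_complete, adult_resident, priority_flag.
Round 2: r2 [IF priority_flag THEN eligible_tier1]; r4 [IF application_complete and case_approved THEN means_tested]; r8 [IF priority_flag and citizen THEN resident]. Adds eligible_tier1, means_tested, resident.
Round 3: r1 [IF eligible_tier1 and over_18 and means_tested THEN identity_verified]. Adds identity_verified.
Round 4: r7 [IF identity_verified THEN address_verified]. Adds address_verified.
Round 5: r9 [IF address_verified THEN cond_1]; r11 [IF address_verified and enrolled_program and age_verified THEN tax_filed]. Adds cond_1, tax_filed.
Round 6: r5 [IF tax_filed and household_head and adult_resident THEN income_below_cap]. Adds income_below_cap.
Closure: {address_verified, adult_resident, age_verified, application_complete, case_approved, citizen, cond_1, eligible_subsidy, eligible_tier1, enrolled_program, exempt_fee, has_dependent, has_valid_id, household_head, identity_verified, income_below_cap, means_tested, notify_finance, over_18, priority_flag, renewal_due, resident, tax_filed} — 23 facts.

23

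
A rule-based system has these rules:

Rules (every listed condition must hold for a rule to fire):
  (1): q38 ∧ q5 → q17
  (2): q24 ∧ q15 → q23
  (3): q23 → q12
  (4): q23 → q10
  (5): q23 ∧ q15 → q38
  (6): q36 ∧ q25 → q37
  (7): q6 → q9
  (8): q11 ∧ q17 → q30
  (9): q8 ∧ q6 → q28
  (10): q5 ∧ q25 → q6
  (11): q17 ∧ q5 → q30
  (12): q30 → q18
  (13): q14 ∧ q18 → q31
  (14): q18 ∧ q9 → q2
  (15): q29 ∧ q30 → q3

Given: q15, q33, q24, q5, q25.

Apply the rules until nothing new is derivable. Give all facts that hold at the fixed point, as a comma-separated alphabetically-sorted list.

Round 1: (2) [q24 ∧ q15 → q23]; (10) [q5 ∧ q25 → q6]. Adds q23, q6.
Round 2: (3) [q23 → q12]; (4) [q23 → q10]; (5) [q23 ∧ q15 → q38]; (7) [q6 → q9]. Adds q12, q10, q38, q9.
Round 3: (1) [q38 ∧ q5 → q17]. Adds q17.
Round 4: (11) [q17 ∧ q5 → q30]. Adds q30.
Round 5: (12) [q30 → q18]. Adds q18.
Round 6: (14) [q18 ∧ q9 → q2]. Adds q2.

q10, q12, q15, q17, q18, q2, q23, q24, q25, q30, q33, q38, q5, q6, q9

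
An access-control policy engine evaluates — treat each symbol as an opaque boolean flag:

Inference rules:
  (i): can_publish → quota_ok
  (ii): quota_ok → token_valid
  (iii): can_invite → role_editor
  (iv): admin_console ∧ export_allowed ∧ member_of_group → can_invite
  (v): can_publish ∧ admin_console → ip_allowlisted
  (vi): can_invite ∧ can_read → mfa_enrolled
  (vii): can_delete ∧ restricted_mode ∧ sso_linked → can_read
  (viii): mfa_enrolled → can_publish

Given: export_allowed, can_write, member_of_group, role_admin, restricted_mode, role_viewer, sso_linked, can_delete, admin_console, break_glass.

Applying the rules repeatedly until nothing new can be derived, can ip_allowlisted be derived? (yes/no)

Round 1 fires (iv), (vii), giving can_invite, can_read.
Round 2 fires (iii), (vi), giving role_editor, mfa_enrolled.
Round 3 fires (viii), giving can_publish.
Round 4 fires (i), (v), giving quota_ok, ip_allowlisted.
Round 5 fires (ii), giving token_valid.
ip_allowlisted appears in round 4, so it is derivable.

yes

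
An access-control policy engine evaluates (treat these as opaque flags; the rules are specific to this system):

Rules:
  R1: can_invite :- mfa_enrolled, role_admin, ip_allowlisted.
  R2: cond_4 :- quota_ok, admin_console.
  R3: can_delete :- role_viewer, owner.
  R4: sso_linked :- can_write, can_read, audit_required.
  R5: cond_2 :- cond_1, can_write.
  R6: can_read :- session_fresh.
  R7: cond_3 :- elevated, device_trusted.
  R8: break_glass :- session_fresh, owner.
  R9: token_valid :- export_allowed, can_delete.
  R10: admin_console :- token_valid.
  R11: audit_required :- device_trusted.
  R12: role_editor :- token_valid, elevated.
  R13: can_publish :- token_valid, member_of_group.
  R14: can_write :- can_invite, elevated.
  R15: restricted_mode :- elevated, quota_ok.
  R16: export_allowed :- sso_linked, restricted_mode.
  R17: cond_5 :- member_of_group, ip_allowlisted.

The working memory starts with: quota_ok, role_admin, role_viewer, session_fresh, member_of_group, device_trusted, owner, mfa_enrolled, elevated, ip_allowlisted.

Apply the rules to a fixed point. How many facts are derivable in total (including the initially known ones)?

26

Round 1: R1 [can_invite :- mfa_enrolled, role_admin, ip_allowlisted.]; R3 [can_delete :- role_viewer, owner.]; R6 [can_read :- session_fresh.]; R7 [cond_3 :- elevated, device_trusted.]; R8 [break_glass :- session_fresh, owner.]; R11 [audit_required :- device_trusted.]; R15 [restricted_mode :- elevated, quota_ok.]; R17 [cond_5 :- member_of_group, ip_allowlisted.]. Adds can_invite, can_delete, can_read, cond_3, break_glass, audit_required, restricted_mode, cond_5.
Round 2: R14 [can_write :- can_invite, elevated.]. Adds can_write.
Round 3: R4 [sso_linked :- can_write, can_read, audit_required.]. Adds sso_linked.
Round 4: R16 [export_allowed :- sso_linked, restricted_mode.]. Adds export_allowed.
Round 5: R9 [token_valid :- export_allowed, can_delete.]. Adds token_valid.
Round 6: R10 [admin_console :- token_valid.]; R12 [role_editor :- token_valid, elevated.]; R13 [can_publish :- token_valid, member_of_group.]. Adds admin_console, role_editor, can_publish.
Round 7: R2 [cond_4 :- quota_ok, admin_console.]. Adds cond_4.
Closure: {admin_console, audit_required, break_glass, can_delete, can_invite, can_publish, can_read, can_write, cond_3, cond_4, cond_5, device_trusted, elevated, export_allowed, ip_allowlisted, member_of_group, mfa_enrolled, owner, quota_ok, restricted_mode, role_admin, role_editor, role_viewer, session_fresh, sso_linked, token_valid} — 26 facts.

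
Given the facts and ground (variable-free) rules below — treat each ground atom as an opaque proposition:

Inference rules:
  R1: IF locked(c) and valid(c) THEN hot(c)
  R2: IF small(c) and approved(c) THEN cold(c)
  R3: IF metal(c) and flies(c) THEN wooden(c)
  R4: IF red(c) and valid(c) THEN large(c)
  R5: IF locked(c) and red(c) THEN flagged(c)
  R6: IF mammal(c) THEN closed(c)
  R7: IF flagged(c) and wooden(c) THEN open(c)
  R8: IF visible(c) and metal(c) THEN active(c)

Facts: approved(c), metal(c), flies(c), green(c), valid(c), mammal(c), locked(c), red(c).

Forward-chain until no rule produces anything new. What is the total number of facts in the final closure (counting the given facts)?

14

Round 1 fires R1, R3, R4, R5, R6, giving hot(c), wooden(c), large(c), flagged(c), closed(c).
Round 2 fires R7, giving open(c).
Closure: {approved(c), closed(c), flagged(c), flies(c), green(c), hot(c), large(c), locked(c), mammal(c), metal(c), open(c), red(c), valid(c), wooden(c)} — 14 facts.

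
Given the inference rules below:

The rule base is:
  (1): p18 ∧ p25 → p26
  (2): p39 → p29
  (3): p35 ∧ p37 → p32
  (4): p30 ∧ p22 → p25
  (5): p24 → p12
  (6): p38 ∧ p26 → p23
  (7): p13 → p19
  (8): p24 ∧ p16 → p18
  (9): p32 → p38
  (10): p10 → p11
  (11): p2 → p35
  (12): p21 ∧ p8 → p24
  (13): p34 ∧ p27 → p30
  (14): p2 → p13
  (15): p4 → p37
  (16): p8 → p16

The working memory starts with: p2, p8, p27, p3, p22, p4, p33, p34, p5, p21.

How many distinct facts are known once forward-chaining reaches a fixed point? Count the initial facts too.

24

Round 1 — (11), (12), (13), (14), (15), (16), derive p35, p24, p30, p13, p37, p16.
Round 2 — (3), (4), (5), (7), (8), derive p32, p25, p12, p19, p18.
Round 3 — (1), (9), derive p26, p38.
Round 4 — (6), derive p23.
Closure: {p12, p13, p16, p18, p19, p2, p21, p22, p23, p24, p25, p26, p27, p3, p30, p32, p33, p34, p35, p37, p38, p4, p5, p8} — 24 facts.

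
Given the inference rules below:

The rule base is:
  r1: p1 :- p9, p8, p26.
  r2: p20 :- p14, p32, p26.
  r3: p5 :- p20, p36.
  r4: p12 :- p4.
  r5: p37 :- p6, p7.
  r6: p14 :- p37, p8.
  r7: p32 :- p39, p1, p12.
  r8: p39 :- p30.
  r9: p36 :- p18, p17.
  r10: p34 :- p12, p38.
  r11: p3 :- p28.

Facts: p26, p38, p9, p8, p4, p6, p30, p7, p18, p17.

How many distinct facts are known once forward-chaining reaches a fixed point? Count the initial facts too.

Round 1 fires r1, r4, r5, r8, r9, giving p1, p12, p37, p39, p36.
Round 2 fires r6, r7, r10, giving p14, p32, p34.
Round 3 fires r2, giving p20.
Round 4 fires r3, giving p5.
Closure: {p1, p12, p14, p17, p18, p20, p26, p30, p32, p34, p36, p37, p38, p39, p4, p5, p6, p7, p8, p9} — 20 facts.

20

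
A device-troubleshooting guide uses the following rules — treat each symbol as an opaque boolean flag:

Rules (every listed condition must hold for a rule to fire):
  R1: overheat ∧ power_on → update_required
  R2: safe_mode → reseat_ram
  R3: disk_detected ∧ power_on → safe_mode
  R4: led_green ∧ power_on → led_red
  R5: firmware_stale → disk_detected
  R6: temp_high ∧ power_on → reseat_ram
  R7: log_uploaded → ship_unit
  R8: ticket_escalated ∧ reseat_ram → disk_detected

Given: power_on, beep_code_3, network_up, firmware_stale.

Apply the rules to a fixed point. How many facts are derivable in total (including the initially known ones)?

Round 1: R5 [firmware_stale → disk_detected]. Adds disk_detected.
Round 2: R3 [disk_detected ∧ power_on → safe_mode]. Adds safe_mode.
Round 3: R2 [safe_mode → reseat_ram]. Adds reseat_ram.
Closure: {beep_code_3, disk_detected, firmware_stale, network_up, power_on, reseat_ram, safe_mode} — 7 facts.

7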